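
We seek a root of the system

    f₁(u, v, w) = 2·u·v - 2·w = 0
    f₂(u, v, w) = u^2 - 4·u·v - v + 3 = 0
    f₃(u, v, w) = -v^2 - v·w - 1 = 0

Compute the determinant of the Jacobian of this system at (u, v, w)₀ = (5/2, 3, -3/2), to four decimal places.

J = [[2·v, 2·u, -2], [2·u - 4·v, -4·u - 1, 0], [0, -2·v - w, -v]].
At the point, J = [[6.0000, 5.0000, -2.0000], [-7.0000, -11.0000, 0.0000], [0.0000, -4.5000, -3.0000]].
det J = 30.0000.

30.0000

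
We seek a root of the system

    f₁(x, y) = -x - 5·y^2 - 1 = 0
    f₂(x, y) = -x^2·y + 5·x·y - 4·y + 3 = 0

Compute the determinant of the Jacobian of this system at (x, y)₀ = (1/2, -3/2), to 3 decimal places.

91.750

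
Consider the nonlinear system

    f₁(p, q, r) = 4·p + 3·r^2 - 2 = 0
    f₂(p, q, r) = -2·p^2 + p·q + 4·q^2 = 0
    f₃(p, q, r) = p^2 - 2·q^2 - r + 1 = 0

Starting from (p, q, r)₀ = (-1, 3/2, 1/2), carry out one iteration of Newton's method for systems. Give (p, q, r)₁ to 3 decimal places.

(-0.250, 0.625, 1.250)

At (-1, 3/2, 1/2): F = (-5.250, 5.500, -3.000).
Jacobian J = [[4, 0, 6·r], [-4·p + q, p + 8·q, 0], [2·p, -4·q, -1]].
At the point, J = [[4.000, 0.000, 3.000], [5.500, 11.000, 0.000], [-2.000, -6.000, -1.000]] (det J = -77.000).
Solving J·Δ = −F gives Δ = (0.750, -0.875, 0.750).
Then the next iterate is (p, q, r)₁ = (-0.250, 0.625, 1.250).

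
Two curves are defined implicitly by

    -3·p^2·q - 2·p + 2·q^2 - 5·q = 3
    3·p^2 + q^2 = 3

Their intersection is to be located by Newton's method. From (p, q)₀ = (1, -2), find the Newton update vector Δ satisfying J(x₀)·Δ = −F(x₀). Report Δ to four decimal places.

At (1, -2): F = (19.0000, 4.0000).
Jacobian J = [[-6·p·q - 2, -3·p^2 + 4·q - 5], [6·p, 2·q]].
At the point, J = [[10.0000, -16.0000], [6.0000, -4.0000]] (det J = 56.0000).
Solving J·Δ = −F gives Δ = (0.2143, 1.3214).

(0.2143, 1.3214)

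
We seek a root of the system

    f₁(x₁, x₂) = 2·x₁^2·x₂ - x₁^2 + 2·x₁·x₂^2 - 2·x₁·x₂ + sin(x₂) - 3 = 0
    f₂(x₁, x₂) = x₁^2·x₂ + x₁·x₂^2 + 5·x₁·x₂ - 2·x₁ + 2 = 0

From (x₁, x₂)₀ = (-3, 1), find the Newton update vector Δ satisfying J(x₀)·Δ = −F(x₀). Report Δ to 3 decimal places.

(0.716, -0.203)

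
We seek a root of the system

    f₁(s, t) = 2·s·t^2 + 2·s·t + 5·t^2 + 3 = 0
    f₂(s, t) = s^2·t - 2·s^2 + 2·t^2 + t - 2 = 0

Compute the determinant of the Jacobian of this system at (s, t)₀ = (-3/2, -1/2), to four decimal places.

36.8750

J = [[2·t^2 + 2·t, 4·s·t + 2·s + 10·t], [2·s·t - 4·s, s^2 + 4·t + 1]].
At the point, J = [[-0.5000, -5.0000], [7.5000, 1.2500]].
det J = 36.8750.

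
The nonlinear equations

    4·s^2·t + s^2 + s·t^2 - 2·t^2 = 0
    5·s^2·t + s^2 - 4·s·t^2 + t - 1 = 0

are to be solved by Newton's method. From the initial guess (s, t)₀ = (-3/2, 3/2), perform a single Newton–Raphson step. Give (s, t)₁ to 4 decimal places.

At (-3/2, 3/2): F = (7.8750, 33.1250).
Jacobian J = [[8·s·t + 2·s + t^2, 4·s^2 + 2·s·t - 4·t], [10·s·t + 2·s - 4·t^2, 5·s^2 - 8·s·t + 1]].
At the point, J = [[-18.7500, -1.5000], [-34.5000, 30.2500]] (det J = -618.9375).
Solving J·Δ = −F gives Δ = (0.4652, -0.5645).
Then the next iterate is (s, t)₁ = (-1.0348, 0.9355).

(-1.0348, 0.9355)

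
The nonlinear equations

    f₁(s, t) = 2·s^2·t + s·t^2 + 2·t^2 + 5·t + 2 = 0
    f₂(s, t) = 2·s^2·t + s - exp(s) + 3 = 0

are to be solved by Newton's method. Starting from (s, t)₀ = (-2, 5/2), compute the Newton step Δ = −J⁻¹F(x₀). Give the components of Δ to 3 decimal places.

At (-2, 5/2): F = (34.500, 20.86466).
Jacobian J = [[4·s·t + t^2, 2·s^2 + 2·s·t + 4·t + 5], [4·s·t - exp(s) + 1, 2·s^2]].
At the point, J = [[-13.750, 13.000], [-19.13534, 8.000]] (det J = 138.75936).
Solving J·Δ = −F gives Δ = (-0.034, -2.690).

(-0.034, -2.690)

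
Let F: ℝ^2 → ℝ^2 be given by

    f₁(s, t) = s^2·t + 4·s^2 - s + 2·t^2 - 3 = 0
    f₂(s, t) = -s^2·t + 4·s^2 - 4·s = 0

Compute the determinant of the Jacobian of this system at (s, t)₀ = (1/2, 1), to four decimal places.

3.2500

J = [[2·s·t + 8·s - 1, s^2 + 4·t], [-2·s·t + 8·s - 4, -s^2]].
At the point, J = [[4.0000, 4.2500], [-1.0000, -0.2500]].
det J = 3.2500.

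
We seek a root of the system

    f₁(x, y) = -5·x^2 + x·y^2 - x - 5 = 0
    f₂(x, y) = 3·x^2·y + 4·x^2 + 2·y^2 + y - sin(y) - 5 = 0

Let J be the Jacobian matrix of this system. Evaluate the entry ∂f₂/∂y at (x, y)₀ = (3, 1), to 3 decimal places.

31.460

∂f₂/∂y = 3·x^2 + 4·y - cos(y) + 1.
At (3, 1) this is 31.460.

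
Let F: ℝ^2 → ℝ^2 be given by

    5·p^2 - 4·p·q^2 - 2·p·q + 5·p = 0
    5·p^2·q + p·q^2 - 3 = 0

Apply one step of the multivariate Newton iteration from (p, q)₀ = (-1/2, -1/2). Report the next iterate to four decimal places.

(1.6591, -1.7500)

At (-1/2, -1/2): F = (-1.2500, -3.7500).
Jacobian J = [[10·p - 4·q^2 - 2·q + 5, -8·p·q - 2·p], [10·p·q + q^2, 5·p^2 + 2·p·q]].
At the point, J = [[0.0000, -1.0000], [2.7500, 1.7500]] (det J = 2.7500).
Solving J·Δ = −F gives Δ = (2.1591, -1.2500).
Then the next iterate is (p, q)₁ = (1.6591, -1.7500).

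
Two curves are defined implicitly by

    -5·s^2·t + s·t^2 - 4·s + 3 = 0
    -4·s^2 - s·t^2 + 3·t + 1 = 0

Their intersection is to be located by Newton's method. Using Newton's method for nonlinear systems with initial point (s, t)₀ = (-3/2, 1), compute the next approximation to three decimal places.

(-1.184, 1.003)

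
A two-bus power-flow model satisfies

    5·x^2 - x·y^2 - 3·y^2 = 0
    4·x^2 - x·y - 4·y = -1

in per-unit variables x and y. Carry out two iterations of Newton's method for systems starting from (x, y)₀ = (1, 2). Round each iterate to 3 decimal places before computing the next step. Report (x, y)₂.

At (1, 2): F = (-11.000, -5.000).
Jacobian J = [[10·x - y^2, -2·x·y - 6·y], [8·x - y, -x - 4]].
At the point, J = [[6.000, -16.000], [6.000, -5.000]] (det J = 66.000).
Solving J·Δ = −F gives Δ = (0.379, -0.545).
Then the next iterate is (x, y)₁ = (1.379, 1.455).
Round to (1.379, 1.455) and repeat: F = (0.23775, 0.78012), J = [[11.67297, -12.74289], [9.577, -5.379]].
Δ = (-0.146, -0.115), so (x, y)₂ = (1.233, 1.340).

(1.233, 1.340)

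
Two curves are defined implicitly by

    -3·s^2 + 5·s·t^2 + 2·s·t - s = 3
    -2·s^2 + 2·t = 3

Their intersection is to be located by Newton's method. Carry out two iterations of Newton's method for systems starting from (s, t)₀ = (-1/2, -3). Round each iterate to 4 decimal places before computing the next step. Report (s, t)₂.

(-1.2426, 2.2736)

At (-1/2, -3): F = (-22.7500, -9.5000).
Jacobian J = [[-6·s + 5·t^2 + 2·t - 1, 10·s·t + 2·s], [-4·s, 2]].
At the point, J = [[41.0000, 14.0000], [2.0000, 2.0000]] (det J = 54.0000).
Solving J·Δ = −F gives Δ = (-1.6204, 6.3704).
Then the next iterate is (s, t)₁ = (-2.1204, 3.3704).
Round to (-2.1204, 3.3704) and repeat: F = (-149.095519, -5.251392), J = [[75.261181, -75.706762], [8.4816, 2.0000]].
Δ = (0.8778, -1.0968), so (s, t)₂ = (-1.2426, 2.2736).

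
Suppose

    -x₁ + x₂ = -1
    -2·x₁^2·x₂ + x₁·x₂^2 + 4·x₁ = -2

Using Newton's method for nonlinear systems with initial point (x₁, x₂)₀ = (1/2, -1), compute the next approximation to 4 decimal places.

(-0.2727, -1.2727)

At (1/2, -1): F = (-0.5000, 5.0000).
Jacobian J = [[-1, 1], [-4·x₁·x₂ + x₂^2 + 4, -2·x₁^2 + 2·x₁·x₂]].
At the point, J = [[-1.0000, 1.0000], [7.0000, -1.5000]] (det J = -5.5000).
Solving J·Δ = −F gives Δ = (-0.7727, -0.2727).
Then the next iterate is (x₁, x₂)₁ = (-0.2727, -1.2727).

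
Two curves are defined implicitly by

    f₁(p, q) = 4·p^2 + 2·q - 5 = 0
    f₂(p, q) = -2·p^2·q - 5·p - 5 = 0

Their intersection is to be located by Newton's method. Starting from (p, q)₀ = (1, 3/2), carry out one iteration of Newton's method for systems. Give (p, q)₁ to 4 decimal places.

At (1, 3/2): F = (2.0000, -13.0000).
Jacobian J = [[8·p, 2], [-4·p·q - 5, -2·p^2]].
At the point, J = [[8.0000, 2.0000], [-11.0000, -2.0000]] (det J = 6.0000).
Solving J·Δ = −F gives Δ = (-3.6667, 13.6667).
Then the next iterate is (p, q)₁ = (-2.6667, 15.1667).

(-2.6667, 15.1667)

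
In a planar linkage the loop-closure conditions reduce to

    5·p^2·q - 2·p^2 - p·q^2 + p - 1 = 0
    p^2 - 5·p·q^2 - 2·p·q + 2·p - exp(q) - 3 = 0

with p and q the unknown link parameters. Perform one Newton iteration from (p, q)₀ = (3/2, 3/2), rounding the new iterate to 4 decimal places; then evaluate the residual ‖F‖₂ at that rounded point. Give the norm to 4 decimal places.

7.6360

At (3/2, 3/2): F = (9.5000, -23.606689).
Jacobian J = [[10·p·q - 4·p - q^2 + 1, 5·p^2 - 2·p·q], [2·p - 5·q^2 - 2·q + 2, -10·p·q - 2·p - exp(q)]].
At the point, J = [[15.2500, 6.7500], [-9.2500, -29.981689]] (det J = -394.783258).
Solving J·Δ = −F gives Δ = (-0.3178, -0.6893).
Then the next iterate is (p, q)₁ = (1.1822, 0.8107).
Re-evaluating at (1.1822, 0.8107): F = (2.275182, -7.289217), so ‖F‖₂ = 7.6360.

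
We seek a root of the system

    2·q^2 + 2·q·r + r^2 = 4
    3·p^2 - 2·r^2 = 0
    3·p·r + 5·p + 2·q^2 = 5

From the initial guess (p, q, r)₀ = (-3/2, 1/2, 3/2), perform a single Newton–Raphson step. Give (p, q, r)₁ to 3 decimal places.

At (-3/2, 1/2, 3/2): F = (0.250, 2.250, -18.750).
Jacobian J = [[0, 4·q + 2·r, 2·q + 2·r], [6·p, 0, -4·r], [3·r + 5, 4·q, 3·p]].
At the point, J = [[0.000, 5.000, 4.000], [-9.000, 0.000, -6.000], [9.500, 2.000, -4.500]] (det J = -559.500).
Solving J·Δ = −F gives Δ = (1.133, 1.010, -1.325).
Then the next iterate is (p, q, r)₁ = (-0.367, 1.510, 0.175).

(-0.367, 1.510, 0.175)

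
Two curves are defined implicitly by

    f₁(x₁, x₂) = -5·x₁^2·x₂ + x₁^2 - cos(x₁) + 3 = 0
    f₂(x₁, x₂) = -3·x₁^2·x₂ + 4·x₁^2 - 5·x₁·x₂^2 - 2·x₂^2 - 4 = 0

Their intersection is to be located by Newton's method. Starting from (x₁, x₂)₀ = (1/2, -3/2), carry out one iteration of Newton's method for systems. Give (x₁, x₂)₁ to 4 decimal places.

(0.1474, -0.6349)

At (1/2, -3/2): F = (4.247417, -12.0000).
Jacobian J = [[-10·x₁·x₂ + 2·x₁ + sin(x₁), -5·x₁^2], [-6·x₁·x₂ + 8·x₁ - 5·x₂^2, -3·x₁^2 - 10·x₁·x₂ - 4·x₂]].
At the point, J = [[8.979426, -1.2500], [-2.7500, 12.7500]] (det J = 111.050176).
Solving J·Δ = −F gives Δ = (-0.3526, 0.8651).
Then the next iterate is (x₁, x₂)₁ = (0.1474, -0.6349).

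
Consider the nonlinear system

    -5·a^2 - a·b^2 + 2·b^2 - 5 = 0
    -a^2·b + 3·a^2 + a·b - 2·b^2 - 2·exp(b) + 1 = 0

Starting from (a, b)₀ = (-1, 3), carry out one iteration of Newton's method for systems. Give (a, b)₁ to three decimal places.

(0.499, 1.972)

At (-1, 3): F = (17.000, -60.17107).
Jacobian J = [[-10·a - b^2, -2·a·b + 4·b], [-2·a·b + 6·a + b, -a^2 + a - 4·b - 2·exp(b)]].
At the point, J = [[1.000, 18.000], [3.000, -54.17107]] (det J = -108.17107).
Solving J·Δ = −F gives Δ = (1.499, -1.028).
Then the next iterate is (a, b)₁ = (0.499, 1.972).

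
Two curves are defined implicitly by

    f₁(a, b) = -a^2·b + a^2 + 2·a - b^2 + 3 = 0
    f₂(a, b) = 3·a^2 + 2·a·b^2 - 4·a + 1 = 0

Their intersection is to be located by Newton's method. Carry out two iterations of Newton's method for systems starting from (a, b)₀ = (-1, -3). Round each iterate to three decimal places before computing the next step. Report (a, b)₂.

(-0.994, -2.004)

At (-1, -3): F = (-4.000, -10.000).
Jacobian J = [[-2·a·b + 2·a + 2, -a^2 - 2·b], [6·a + 2·b^2 - 4, 4·a·b]].
At the point, J = [[-6.000, 5.000], [8.000, 12.000]] (det J = -112.000).
Solving J·Δ = −F gives Δ = (0.018, 0.821).
Then the next iterate is (a, b)₁ = (-0.982, -2.179).
Round to (-0.982, -2.179) and repeat: F = (-0.64646, -1.50418), J = [[-4.24356, 3.39368], [-0.39592, 8.55911]].
Δ = (-0.012, 0.175), so (a, b)₂ = (-0.994, -2.004).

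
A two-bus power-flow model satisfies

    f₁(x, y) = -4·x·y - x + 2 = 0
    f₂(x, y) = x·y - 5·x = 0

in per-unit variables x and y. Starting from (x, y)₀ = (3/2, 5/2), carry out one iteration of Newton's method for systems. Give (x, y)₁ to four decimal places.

(0.0952, 2.6587)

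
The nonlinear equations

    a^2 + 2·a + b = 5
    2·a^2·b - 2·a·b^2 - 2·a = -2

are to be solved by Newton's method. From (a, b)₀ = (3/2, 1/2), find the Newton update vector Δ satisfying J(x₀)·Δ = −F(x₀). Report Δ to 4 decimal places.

(-0.0893, -0.3036)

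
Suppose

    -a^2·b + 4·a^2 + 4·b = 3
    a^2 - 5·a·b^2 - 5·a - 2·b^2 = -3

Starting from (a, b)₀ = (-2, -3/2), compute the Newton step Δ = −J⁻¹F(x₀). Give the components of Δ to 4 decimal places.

At (-2, -3/2): F = (13.0000, 35.0000).
Jacobian J = [[-2·a·b + 8·a, -a^2 + 4], [2·a - 5·b^2 - 5, -10·a·b - 4·b]].
At the point, J = [[-22.0000, 0.0000], [-20.2500, -24.0000]] (det J = 528.0000).
Solving J·Δ = −F gives Δ = (0.5909, 0.9598).

(0.5909, 0.9598)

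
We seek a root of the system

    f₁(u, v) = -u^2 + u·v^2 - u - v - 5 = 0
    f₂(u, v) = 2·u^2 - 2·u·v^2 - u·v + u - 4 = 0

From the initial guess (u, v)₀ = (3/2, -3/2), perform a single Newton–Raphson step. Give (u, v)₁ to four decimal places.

(6.3239, -3.7394)

At (3/2, -3/2): F = (-3.8750, -2.5000).
Jacobian J = [[-2·u + v^2 - 1, 2·u·v - 1], [4·u - 2·v^2 - v + 1, -4·u·v - u]].
At the point, J = [[-1.7500, -5.5000], [4.0000, 7.5000]] (det J = 8.8750).
Solving J·Δ = −F gives Δ = (4.8239, -2.2394).
Then the next iterate is (u, v)₁ = (6.3239, -3.7394).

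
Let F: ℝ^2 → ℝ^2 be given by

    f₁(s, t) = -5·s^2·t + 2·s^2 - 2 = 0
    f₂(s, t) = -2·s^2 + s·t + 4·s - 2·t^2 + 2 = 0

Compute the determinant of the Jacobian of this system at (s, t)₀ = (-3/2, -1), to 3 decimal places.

48.750

J = [[-10·s·t + 4·s, -5·s^2], [-4·s + t + 4, s - 4·t]].
At the point, J = [[-21.000, -11.250], [9.000, 2.500]].
det J = 48.750.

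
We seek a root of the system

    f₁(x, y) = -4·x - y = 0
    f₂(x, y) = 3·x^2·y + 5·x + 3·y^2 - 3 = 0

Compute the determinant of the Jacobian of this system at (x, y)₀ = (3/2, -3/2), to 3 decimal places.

J = [[-4, -1], [6·x·y + 5, 3·x^2 + 6·y]].
At the point, J = [[-4.000, -1.000], [-8.500, -2.250]].
det J = 0.500.

0.500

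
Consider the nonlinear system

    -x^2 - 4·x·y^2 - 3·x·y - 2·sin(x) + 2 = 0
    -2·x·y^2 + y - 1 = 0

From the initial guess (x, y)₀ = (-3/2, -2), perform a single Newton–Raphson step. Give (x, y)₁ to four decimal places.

At (-3/2, -2): F = (16.744990, 9.0000).
Jacobian J = [[-2·x - 4·y^2 - 3·y - 2·cos(x), -8·x·y - 3·x], [-2·y^2, -4·x·y + 1]].
At the point, J = [[-7.141474, -19.5000], [-8.0000, -11.0000]] (det J = -77.443782).
Solving J·Δ = −F gives Δ = (-0.1123, 0.8998).
Then the next iterate is (x, y)₁ = (-1.6123, -1.1002).

(-1.6123, -1.1002)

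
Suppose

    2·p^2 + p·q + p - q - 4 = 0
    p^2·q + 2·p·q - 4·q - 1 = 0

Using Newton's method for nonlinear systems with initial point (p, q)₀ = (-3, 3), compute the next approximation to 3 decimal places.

At (-3, 3): F = (-1.000, -4.000).
Jacobian J = [[4·p + q + 1, p - 1], [2·p·q + 2·q, p^2 + 2·p - 4]].
At the point, J = [[-8.000, -4.000], [-12.000, -1.000]] (det J = -40.000).
Solving J·Δ = −F gives Δ = (-0.375, 0.500).
Then the next iterate is (p, q)₁ = (-3.375, 3.500).

(-3.375, 3.500)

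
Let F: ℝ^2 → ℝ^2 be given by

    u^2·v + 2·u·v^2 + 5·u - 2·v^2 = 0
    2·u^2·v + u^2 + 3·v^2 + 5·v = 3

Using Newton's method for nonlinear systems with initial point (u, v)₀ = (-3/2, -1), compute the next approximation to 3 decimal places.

(19.750, -17.143)

At (-3/2, -1): F = (-14.750, -7.250).
Jacobian J = [[2·u·v + 2·v^2 + 5, u^2 + 4·u·v - 4·v], [4·u·v + 2·u, 2·u^2 + 6·v + 5]].
At the point, J = [[10.000, 12.250], [3.000, 3.500]] (det J = -1.750).
Solving J·Δ = −F gives Δ = (21.250, -16.143).
Then the next iterate is (u, v)₁ = (19.750, -17.143).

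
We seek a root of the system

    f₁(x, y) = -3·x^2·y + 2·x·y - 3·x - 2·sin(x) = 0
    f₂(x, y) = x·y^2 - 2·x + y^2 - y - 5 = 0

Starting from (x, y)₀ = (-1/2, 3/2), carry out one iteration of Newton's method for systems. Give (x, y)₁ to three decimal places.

At (-1/2, 3/2): F = (-0.16615, -4.375).
Jacobian J = [[-6·x·y + 2·y - 2·cos(x) - 3, -3·x^2 + 2·x], [y^2 - 2, 2·x·y + 2·y - 1]].
At the point, J = [[2.74483, -1.750], [0.250, 0.500]] (det J = 1.80992).
Solving J·Δ = −F gives Δ = (4.276, 6.612).
Then the next iterate is (x, y)₁ = (3.776, 8.112).

(3.776, 8.112)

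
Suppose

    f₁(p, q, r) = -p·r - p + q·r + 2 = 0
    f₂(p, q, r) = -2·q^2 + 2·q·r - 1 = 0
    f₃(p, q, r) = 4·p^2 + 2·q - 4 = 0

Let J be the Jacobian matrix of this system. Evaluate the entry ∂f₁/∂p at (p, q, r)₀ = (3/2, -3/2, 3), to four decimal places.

∂f₁/∂p = -r - 1.
At (3/2, -3/2, 3) this is -4.0000.

-4.0000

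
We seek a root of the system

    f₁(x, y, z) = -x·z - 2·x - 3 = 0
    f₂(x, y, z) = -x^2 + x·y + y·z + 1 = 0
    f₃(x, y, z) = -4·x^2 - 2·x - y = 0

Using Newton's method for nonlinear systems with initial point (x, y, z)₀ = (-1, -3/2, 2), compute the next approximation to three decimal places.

(0.000, 4.000, 5.000)

At (-1, -3/2, 2): F = (1.000, -1.500, -0.500).
Jacobian J = [[-z - 2, 0, -x], [-2·x + y, x + z, y], [-8·x - 2, -1, 0]].
At the point, J = [[-4.000, 0.000, 1.000], [0.500, 1.000, -1.500], [6.000, -1.000, 0.000]] (det J = -0.500).
Solving J·Δ = −F gives Δ = (1.000, 5.500, 3.000).
Then the next iterate is (x, y, z)₁ = (0.000, 4.000, 5.000).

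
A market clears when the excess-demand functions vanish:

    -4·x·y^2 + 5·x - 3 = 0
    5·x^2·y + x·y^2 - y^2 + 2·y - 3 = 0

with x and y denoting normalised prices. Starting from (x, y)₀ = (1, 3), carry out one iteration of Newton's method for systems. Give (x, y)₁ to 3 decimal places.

At (1, 3): F = (-34.000, 18.000).
Jacobian J = [[-4·y^2 + 5, -8·x·y], [10·x·y + y^2, 5·x^2 + 2·x·y - 2·y + 2]].
At the point, J = [[-31.000, -24.000], [39.000, 7.000]] (det J = 719.000).
Solving J·Δ = −F gives Δ = (-0.270, -1.068).
Then the next iterate is (x, y)₁ = (0.730, 1.932).

(0.730, 1.932)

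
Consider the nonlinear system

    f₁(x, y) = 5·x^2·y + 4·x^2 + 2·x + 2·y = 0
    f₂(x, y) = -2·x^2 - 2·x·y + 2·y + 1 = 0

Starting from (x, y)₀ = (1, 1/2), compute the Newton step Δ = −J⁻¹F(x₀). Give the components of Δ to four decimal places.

(-0.2000, -0.9286)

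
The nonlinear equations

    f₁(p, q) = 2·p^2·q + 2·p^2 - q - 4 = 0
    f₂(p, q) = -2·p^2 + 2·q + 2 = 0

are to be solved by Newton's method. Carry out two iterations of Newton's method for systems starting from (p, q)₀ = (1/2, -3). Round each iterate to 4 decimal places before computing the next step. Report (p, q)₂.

At (1/2, -3): F = (-2.0000, -4.5000).
Jacobian J = [[4·p·q + 4·p, 2·p^2 - 1], [-4·p, 2]].
At the point, J = [[-4.0000, -0.5000], [-2.0000, 2.0000]] (det J = -9.0000).
Solving J·Δ = −F gives Δ = (-0.6944, 1.5556).
Then the next iterate is (p, q)₁ = (-0.1944, -1.4444).
Round to (-0.1944, -1.4444) and repeat: F = (-2.589189, -0.964383), J = [[0.345565, -0.924417], [0.7776, 2.0000]].
Δ = (4.3050, -1.1916), so (p, q)₂ = (4.1106, -2.6360).

(4.1106, -2.6360)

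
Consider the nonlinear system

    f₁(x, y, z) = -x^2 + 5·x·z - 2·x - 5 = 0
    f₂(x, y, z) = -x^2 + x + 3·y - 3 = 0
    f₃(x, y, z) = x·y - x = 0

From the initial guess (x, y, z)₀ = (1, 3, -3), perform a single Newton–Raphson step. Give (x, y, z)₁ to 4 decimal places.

(1.0000, 1.0000, 1.6000)

At (1, 3, -3): F = (-23.0000, 6.0000, 2.0000).
Jacobian J = [[-2·x + 5·z - 2, 0, 5·x], [-2·x + 1, 3, 0], [y - 1, x, 0]].
At the point, J = [[-19.0000, 0.0000, 5.0000], [-1.0000, 3.0000, 0.0000], [2.0000, 1.0000, 0.0000]] (det J = -35.0000).
Solving J·Δ = −F gives Δ = (0.0000, -2.0000, 4.6000).
Then the next iterate is (x, y, z)₁ = (1.0000, 1.0000, 1.6000).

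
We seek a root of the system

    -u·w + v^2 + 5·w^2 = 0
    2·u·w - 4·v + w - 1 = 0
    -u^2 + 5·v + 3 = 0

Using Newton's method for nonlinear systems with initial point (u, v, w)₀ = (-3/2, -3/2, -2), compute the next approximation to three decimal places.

(-0.527, -0.734, -0.978)

At (-3/2, -3/2, -2): F = (19.250, 9.000, -6.750).
Jacobian J = [[-w, 2·v, -u + 10·w], [2·w, -4, 2·u + 1], [-2·u, 5, 0]].
At the point, J = [[2.000, -3.000, -18.500], [-4.000, -4.000, -2.000], [3.000, 5.000, 0.000]] (det J = 186.000).
Solving J·Δ = −F gives Δ = (0.973, 0.766, 1.022).
Then the next iterate is (u, v, w)₁ = (-0.527, -0.734, -0.978).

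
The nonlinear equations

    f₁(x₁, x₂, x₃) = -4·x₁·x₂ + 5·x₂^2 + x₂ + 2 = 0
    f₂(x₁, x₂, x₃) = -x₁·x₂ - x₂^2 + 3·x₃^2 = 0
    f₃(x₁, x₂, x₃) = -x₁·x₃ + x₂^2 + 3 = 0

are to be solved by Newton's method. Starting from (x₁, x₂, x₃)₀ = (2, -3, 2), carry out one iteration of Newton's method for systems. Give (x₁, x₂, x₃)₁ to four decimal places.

(1.9066, -1.1925, 0.6709)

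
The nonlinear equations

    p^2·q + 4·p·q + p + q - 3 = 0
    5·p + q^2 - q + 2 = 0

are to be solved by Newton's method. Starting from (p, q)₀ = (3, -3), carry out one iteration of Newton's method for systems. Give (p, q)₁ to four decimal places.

(4.8925, 2.4946)

At (3, -3): F = (-66.0000, 29.0000).
Jacobian J = [[2·p·q + 4·q + 1, p^2 + 4·p + 1], [5, 2·q - 1]].
At the point, J = [[-29.0000, 22.0000], [5.0000, -7.0000]] (det J = 93.0000).
Solving J·Δ = −F gives Δ = (1.8925, 5.4946).
Then the next iterate is (p, q)₁ = (4.8925, 2.4946).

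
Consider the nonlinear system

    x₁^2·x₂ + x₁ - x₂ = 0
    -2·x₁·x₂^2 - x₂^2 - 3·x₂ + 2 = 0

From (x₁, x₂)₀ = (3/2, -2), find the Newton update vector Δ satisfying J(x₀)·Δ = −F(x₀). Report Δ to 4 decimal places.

(-0.0545, 0.5818)

At (3/2, -2): F = (-1.0000, -8.0000).
Jacobian J = [[2·x₁·x₂ + 1, x₁^2 - 1], [-2·x₂^2, -4·x₁·x₂ - 2·x₂ - 3]].
At the point, J = [[-5.0000, 1.2500], [-8.0000, 13.0000]] (det J = -55.0000).
Solving J·Δ = −F gives Δ = (-0.0545, 0.5818).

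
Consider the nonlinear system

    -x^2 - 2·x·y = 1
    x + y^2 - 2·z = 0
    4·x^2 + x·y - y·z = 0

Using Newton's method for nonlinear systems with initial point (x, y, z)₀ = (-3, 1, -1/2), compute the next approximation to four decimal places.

(-1.5039, 0.6693, -0.5827)

At (-3, 1, -1/2): F = (-4.0000, -1.0000, 33.5000).
Jacobian J = [[-2·x - 2·y, -2·x, 0], [1, 2·y, -2], [8·x + y, x - z, -y]].
At the point, J = [[4.0000, 6.0000, 0.0000], [1.0000, 2.0000, -2.0000], [-23.0000, -2.5000, -1.0000]] (det J = 254.0000).
Solving J·Δ = −F gives Δ = (1.4961, -0.3307, -0.0827).
Then the next iterate is (x, y, z)₁ = (-1.5039, 0.6693, -0.5827).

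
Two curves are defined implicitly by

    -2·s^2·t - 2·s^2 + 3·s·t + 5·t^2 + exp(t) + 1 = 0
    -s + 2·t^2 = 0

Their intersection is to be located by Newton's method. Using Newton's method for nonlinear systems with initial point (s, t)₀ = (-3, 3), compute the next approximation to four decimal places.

(-1.7558, 1.3537)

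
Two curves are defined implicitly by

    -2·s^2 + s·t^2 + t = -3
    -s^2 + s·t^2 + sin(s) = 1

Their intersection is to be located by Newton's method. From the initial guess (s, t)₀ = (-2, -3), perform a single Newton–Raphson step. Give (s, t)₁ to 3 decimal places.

(-1.971, -1.038)

At (-2, -3): F = (-26.000, -23.90930).
Jacobian J = [[-4·s + t^2, 2·s·t + 1], [-2·s + t^2 + cos(s), 2·s·t]].
At the point, J = [[17.000, 13.000], [12.58385, 12.000]] (det J = 40.40991).
Solving J·Δ = −F gives Δ = (0.029, 1.962).
Then the next iterate is (s, t)₁ = (-1.971, -1.038).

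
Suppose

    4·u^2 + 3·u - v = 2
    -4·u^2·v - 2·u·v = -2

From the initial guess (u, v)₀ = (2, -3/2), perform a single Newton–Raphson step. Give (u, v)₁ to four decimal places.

(0.8725, -1.4221)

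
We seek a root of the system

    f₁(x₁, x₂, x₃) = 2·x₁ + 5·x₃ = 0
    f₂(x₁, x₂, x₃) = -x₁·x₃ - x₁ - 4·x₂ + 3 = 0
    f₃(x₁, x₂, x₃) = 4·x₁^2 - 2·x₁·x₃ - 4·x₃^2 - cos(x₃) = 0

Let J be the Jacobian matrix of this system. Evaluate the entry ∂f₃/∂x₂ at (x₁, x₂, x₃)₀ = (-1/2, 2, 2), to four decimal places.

∂f₃/∂x₂ = 0.
At (-1/2, 2, 2) this is 0.0000.

0.0000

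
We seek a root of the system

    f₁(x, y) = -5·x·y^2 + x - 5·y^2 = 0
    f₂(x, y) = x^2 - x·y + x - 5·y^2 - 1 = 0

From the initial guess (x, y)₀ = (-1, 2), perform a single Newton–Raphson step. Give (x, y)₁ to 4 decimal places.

(-1.0526, 1.0083)

At (-1, 2): F = (-1.0000, -19.0000).
Jacobian J = [[-5·y^2 + 1, -10·x·y - 10·y], [2·x - y + 1, -x - 10·y]].
At the point, J = [[-19.0000, 0.0000], [-3.0000, -19.0000]] (det J = 361.0000).
Solving J·Δ = −F gives Δ = (-0.0526, -0.9917).
Then the next iterate is (x, y)₁ = (-1.0526, 1.0083).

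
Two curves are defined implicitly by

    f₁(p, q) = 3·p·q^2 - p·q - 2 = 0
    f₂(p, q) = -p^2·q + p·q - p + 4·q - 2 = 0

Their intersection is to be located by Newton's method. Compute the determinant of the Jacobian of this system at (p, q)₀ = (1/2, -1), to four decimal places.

J = [[3·q^2 - q, 6·p·q - p], [-2·p·q + q - 1, -p^2 + p + 4]].
At the point, J = [[4.0000, -3.5000], [-1.0000, 4.2500]].
det J = 13.5000.

13.5000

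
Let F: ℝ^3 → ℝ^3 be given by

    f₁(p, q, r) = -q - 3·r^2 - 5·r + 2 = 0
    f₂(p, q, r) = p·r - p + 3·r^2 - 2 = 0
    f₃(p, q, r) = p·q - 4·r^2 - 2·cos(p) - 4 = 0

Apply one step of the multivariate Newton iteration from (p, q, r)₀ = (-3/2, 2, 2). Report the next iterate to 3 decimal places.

At (-3/2, 2, 2): F = (-22.000, 8.500, -23.14147).
Jacobian J = [[0, -1, -6·r - 5], [r - 1, 0, p + 6·r], [q + 2·sin(p), p, -8·r]].
At the point, J = [[0.000, -1.000, -17.000], [1.000, 0.000, 10.500], [0.00501, -1.500, -16.000]] (det J = 9.44739).
Solving J·Δ = −F gives Δ = (2.410, -4.337, -1.039).
Then the next iterate is (p, q, r)₁ = (0.910, -2.337, 0.961).

(0.910, -2.337, 0.961)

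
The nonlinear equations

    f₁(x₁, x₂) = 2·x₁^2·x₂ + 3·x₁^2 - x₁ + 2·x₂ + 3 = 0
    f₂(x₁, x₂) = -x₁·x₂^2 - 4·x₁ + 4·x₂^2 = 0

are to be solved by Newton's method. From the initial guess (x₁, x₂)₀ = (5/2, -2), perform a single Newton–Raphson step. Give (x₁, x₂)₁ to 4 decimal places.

At (5/2, -2): F = (-9.7500, -4.0000).
Jacobian J = [[4·x₁·x₂ + 6·x₁ - 1, 2·x₁^2 + 2], [-x₂^2 - 4, -2·x₁·x₂ + 8·x₂]].
At the point, J = [[-6.0000, 14.5000], [-8.0000, -6.0000]] (det J = 152.0000).
Solving J·Δ = −F gives Δ = (-0.7664, 0.3553).
Then the next iterate is (x₁, x₂)₁ = (1.7336, -1.6447).

(1.7336, -1.6447)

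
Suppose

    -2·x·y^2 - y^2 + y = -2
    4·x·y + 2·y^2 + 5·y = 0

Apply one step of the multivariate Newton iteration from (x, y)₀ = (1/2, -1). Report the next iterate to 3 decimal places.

At (1/2, -1): F = (-1.000, -5.000).
Jacobian J = [[-2·y^2, -4·x·y - 2·y + 1], [4·y, 4·x + 4·y + 5]].
At the point, J = [[-2.000, 5.000], [-4.000, 3.000]] (det J = 14.000).
Solving J·Δ = −F gives Δ = (-1.571, -0.429).
Then the next iterate is (x, y)₁ = (-1.071, -1.429).

(-1.071, -1.429)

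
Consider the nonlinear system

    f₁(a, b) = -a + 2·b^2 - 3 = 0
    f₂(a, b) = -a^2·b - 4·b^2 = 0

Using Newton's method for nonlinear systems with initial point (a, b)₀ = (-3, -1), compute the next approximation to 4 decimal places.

(-2.2174, -0.6957)

At (-3, -1): F = (2.0000, 5.0000).
Jacobian J = [[-1, 4·b], [-2·a·b, -a^2 - 8·b]].
At the point, J = [[-1.0000, -4.0000], [-6.0000, -1.0000]] (det J = -23.0000).
Solving J·Δ = −F gives Δ = (0.7826, 0.3043).
Then the next iterate is (a, b)₁ = (-2.2174, -0.6957).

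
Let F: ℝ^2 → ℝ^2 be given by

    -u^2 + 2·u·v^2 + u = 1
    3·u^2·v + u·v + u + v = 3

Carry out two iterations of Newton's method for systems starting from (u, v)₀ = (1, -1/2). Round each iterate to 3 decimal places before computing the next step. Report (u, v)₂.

(-0.867, 3.135)

At (1, -1/2): F = (-0.500, -4.500).
Jacobian J = [[-2·u + 2·v^2 + 1, 4·u·v], [6·u·v + v + 1, 3·u^2 + u + 1]].
At the point, J = [[-0.500, -2.000], [-2.500, 5.000]] (det J = -7.500).
Solving J·Δ = −F gives Δ = (-1.533, 0.133).
Then the next iterate is (u, v)₁ = (-0.533, -0.367).
Round to (-0.533, -0.367) and repeat: F = (-1.96067, -4.01717), J = [[2.33538, 0.78244], [1.80667, 1.31927]].
Δ = (-0.334, 3.502), so (u, v)₂ = (-0.867, 3.135).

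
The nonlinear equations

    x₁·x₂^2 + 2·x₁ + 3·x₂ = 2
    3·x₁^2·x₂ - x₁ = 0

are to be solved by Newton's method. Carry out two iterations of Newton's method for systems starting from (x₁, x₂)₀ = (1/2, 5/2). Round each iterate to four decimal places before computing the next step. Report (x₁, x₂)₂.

At (1/2, 5/2): F = (9.6250, 1.3750).
Jacobian J = [[x₂^2 + 2, 2·x₁·x₂ + 3], [6·x₁·x₂ - 1, 3·x₁^2]].
At the point, J = [[8.2500, 5.5000], [6.5000, 0.7500]] (det J = -29.5625).
Solving J·Δ = −F gives Δ = (-0.0116, -1.7326).
Then the next iterate is (x₁, x₂)₁ = (0.4884, 0.7674).
Round to (0.4884, 0.7674) and repeat: F = (1.566620, 0.060754), J = [[2.588903, 3.749596], [1.248789, 0.715604]].
Δ = (0.3157, -0.6358), so (x₁, x₂)₂ = (0.8041, 0.1316).

(0.8041, 0.1316)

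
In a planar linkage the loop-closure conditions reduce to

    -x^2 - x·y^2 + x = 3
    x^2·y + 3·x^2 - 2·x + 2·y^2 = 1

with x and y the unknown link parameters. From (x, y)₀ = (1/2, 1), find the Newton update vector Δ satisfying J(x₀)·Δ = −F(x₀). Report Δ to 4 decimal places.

(-5.6944, 2.4444)

At (1/2, 1): F = (-3.2500, 1.0000).
Jacobian J = [[-2·x - y^2 + 1, -2·x·y], [2·x·y + 6·x - 2, x^2 + 4·y]].
At the point, J = [[-1.0000, -1.0000], [2.0000, 4.2500]] (det J = -2.2500).
Solving J·Δ = −F gives Δ = (-5.6944, 2.4444).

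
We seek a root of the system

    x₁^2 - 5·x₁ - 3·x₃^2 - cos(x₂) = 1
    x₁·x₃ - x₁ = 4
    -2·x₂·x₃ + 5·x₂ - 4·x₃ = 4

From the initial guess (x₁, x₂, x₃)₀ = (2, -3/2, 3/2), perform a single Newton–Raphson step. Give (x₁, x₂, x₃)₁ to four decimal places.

(27.1349, 2.6081, -3.2837)

At (2, -3/2, 3/2): F = (-13.820737, -3.0000, -13.0000).
Jacobian J = [[2·x₁ - 5, sin(x₂), -6·x₃], [x₃ - 1, 0, x₁], [0, -2·x₃ + 5, -2·x₂ - 4]].
At the point, J = [[-1.0000, -0.997495, -9.0000], [0.5000, 0.0000, 2.0000], [0.0000, 2.0000, -1.0000]] (det J = -5.498747).
Solving J·Δ = −F gives Δ = (25.1349, 4.1081, -4.7837).
Then the next iterate is (x₁, x₂, x₃)₁ = (27.1349, 2.6081, -3.2837).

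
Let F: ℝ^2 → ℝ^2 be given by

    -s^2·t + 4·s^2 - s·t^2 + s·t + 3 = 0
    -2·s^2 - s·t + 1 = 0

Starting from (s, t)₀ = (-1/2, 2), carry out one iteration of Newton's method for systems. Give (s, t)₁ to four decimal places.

(-0.3125, -1.0000)

At (-1/2, 2): F = (4.5000, 1.5000).
Jacobian J = [[-2·s·t + 8·s - t^2 + t, -s^2 - 2·s·t + s], [-4·s - t, -s]].
At the point, J = [[-4.0000, 1.2500], [0.0000, 0.5000]] (det J = -2.0000).
Solving J·Δ = −F gives Δ = (0.1875, -3.0000).
Then the next iterate is (s, t)₁ = (-0.3125, -1.0000).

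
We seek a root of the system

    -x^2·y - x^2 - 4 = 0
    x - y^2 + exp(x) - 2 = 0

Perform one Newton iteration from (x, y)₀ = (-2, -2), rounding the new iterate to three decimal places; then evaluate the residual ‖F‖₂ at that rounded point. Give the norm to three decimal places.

43.898

At (-2, -2): F = (0.000, -7.86466).
Jacobian J = [[-2·x·y - 2·x, -x^2], [exp(x) + 1, -2·y]].
At the point, J = [[-4.000, -4.000], [1.13534, 4.000]] (det J = -11.45866).
Solving J·Δ = −F gives Δ = (-2.745, 2.745).
Then the next iterate is (x, y)₁ = (-4.745, 0.745).
Re-evaluating at (-4.745, 0.745): F = (-43.28872, -7.29133), so ‖F‖₂ = 43.898.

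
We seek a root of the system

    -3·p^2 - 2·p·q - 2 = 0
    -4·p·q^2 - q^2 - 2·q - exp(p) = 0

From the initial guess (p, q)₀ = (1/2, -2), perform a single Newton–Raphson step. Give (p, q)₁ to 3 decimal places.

(-1.742, -4.992)

At (1/2, -2): F = (-0.750, -9.64872).
Jacobian J = [[-6·p - 2·q, -2·p], [-4·q^2 - exp(p), -8·p·q - 2·q - 2]].
At the point, J = [[1.000, -1.000], [-17.64872, 10.000]] (det J = -7.64872).
Solving J·Δ = −F gives Δ = (-2.242, -2.992).
Then the next iterate is (p, q)₁ = (-1.742, -4.992).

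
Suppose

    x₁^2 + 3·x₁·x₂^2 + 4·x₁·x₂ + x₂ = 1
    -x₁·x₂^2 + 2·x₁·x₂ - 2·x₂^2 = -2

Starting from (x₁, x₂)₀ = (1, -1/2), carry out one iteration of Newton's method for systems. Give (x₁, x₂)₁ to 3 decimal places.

(2.480, -0.180)

At (1, -1/2): F = (-1.750, 0.250).
Jacobian J = [[2·x₁ + 3·x₂^2 + 4·x₂, 6·x₁·x₂ + 4·x₁ + 1], [-x₂^2 + 2·x₂, -2·x₁·x₂ + 2·x₁ - 4·x₂]].
At the point, J = [[0.750, 2.000], [-1.250, 5.000]] (det J = 6.250).
Solving J·Δ = −F gives Δ = (1.480, 0.320).
Then the next iterate is (x₁, x₂)₁ = (2.480, -0.180).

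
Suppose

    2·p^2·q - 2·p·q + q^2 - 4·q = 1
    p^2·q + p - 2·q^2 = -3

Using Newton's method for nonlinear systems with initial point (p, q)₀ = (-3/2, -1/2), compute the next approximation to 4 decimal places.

At (-3/2, -1/2): F = (-2.5000, -0.1250).
Jacobian J = [[4·p·q - 2·q, 2·p^2 - 2·p + 2·q - 4], [2·p·q + 1, p^2 - 4·q]].
At the point, J = [[4.0000, 2.5000], [2.5000, 4.2500]] (det J = 10.7500).
Solving J·Δ = −F gives Δ = (0.9593, -0.5349).
Then the next iterate is (p, q)₁ = (-0.5407, -1.0349).

(-0.5407, -1.0349)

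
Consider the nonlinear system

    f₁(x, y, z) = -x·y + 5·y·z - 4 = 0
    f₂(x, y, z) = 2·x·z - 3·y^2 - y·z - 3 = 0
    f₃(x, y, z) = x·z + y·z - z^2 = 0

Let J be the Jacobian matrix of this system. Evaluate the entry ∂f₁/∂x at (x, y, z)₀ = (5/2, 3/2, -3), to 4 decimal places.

∂f₁/∂x = -y.
At (5/2, 3/2, -3) this is -1.5000.

-1.5000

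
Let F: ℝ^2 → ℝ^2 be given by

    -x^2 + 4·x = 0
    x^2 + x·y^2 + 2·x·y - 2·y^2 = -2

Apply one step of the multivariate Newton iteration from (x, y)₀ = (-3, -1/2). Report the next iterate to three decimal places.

At (-3, -1/2): F = (-21.000, 12.750).
Jacobian J = [[-2·x + 4, 0], [2·x + y^2 + 2·y, 2·x·y + 2·x - 4·y]].
At the point, J = [[10.000, 0.000], [-6.750, -1.000]] (det J = -10.000).
Solving J·Δ = −F gives Δ = (2.100, -1.425).
Then the next iterate is (x, y)₁ = (-0.900, -1.925).

(-0.900, -1.925)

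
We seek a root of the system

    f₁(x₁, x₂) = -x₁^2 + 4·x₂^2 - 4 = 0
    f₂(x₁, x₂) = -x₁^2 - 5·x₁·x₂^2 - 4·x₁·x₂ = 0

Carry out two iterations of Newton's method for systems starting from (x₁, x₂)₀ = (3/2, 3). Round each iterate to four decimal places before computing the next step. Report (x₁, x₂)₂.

At (3/2, 3): F = (29.7500, -87.7500).
Jacobian J = [[-2·x₁, 8·x₂], [-2·x₁ - 5·x₂^2 - 4·x₂, -10·x₁·x₂ - 4·x₁]].
At the point, J = [[-3.0000, 24.0000], [-60.0000, -51.0000]] (det J = 1593.0000).
Solving J·Δ = −F gives Δ = (-0.3696, -1.2858).
Then the next iterate is (x₁, x₂)₁ = (1.1304, 1.7142).
Round to (1.1304, 1.7142) and repeat: F = (6.476122, -25.637029), J = [[-2.2608, 13.7136], [-23.810008, -23.898917]].
Δ = (-0.5172, -0.5575), so (x₁, x₂)₂ = (0.6132, 1.1567).

(0.6132, 1.1567)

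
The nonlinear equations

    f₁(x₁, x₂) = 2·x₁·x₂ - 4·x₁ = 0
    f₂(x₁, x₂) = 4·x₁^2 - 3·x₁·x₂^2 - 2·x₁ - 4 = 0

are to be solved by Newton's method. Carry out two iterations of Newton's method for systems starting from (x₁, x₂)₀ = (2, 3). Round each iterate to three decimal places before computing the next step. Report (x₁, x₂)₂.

(3.238, 1.810)

At (2, 3): F = (4.000, -46.000).
Jacobian J = [[2·x₂ - 4, 2·x₁], [8·x₁ - 3·x₂^2 - 2, -6·x₁·x₂]].
At the point, J = [[2.000, 4.000], [-13.000, -36.000]] (det J = -20.000).
Solving J·Δ = −F gives Δ = (2.000, -2.000).
Then the next iterate is (x₁, x₂)₁ = (4.000, 1.000).
Round to (4.000, 1.000) and repeat: F = (-8.000, 40.000), J = [[-2.000, 8.000], [27.000, -24.000]].
Δ = (-0.762, 0.810), so (x₁, x₂)₂ = (3.238, 1.810).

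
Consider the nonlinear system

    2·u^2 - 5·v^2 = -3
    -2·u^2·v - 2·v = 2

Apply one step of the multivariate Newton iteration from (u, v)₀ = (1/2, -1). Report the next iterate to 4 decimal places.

At (1/2, -1): F = (-1.5000, 0.5000).
Jacobian J = [[4·u, -10·v], [-4·u·v, -2·u^2 - 2]].
At the point, J = [[2.0000, 10.0000], [2.0000, -2.5000]] (det J = -25.0000).
Solving J·Δ = −F gives Δ = (-0.0500, 0.1600).
Then the next iterate is (u, v)₁ = (0.4500, -0.8400).

(0.4500, -0.8400)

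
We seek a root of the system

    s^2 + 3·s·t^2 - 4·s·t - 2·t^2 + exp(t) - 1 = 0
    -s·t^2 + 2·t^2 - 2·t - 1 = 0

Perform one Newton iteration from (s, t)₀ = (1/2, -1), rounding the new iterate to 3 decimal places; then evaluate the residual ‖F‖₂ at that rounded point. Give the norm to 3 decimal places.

0.492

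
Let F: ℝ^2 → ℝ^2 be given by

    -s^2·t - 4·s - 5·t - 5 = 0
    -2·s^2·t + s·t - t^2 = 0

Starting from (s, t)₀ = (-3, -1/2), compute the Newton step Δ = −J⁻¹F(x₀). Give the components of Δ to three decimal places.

(2.786, -0.393)

At (-3, -1/2): F = (14.000, 10.250).
Jacobian J = [[-2·s·t - 4, -s^2 - 5], [-4·s·t + t, -2·s^2 + s - 2·t]].
At the point, J = [[-7.000, -14.000], [-6.500, -20.000]] (det J = 49.000).
Solving J·Δ = −F gives Δ = (2.786, -0.393).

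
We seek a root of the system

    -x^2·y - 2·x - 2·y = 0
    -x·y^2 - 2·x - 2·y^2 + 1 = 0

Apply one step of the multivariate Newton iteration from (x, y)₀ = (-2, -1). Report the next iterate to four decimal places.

(-0.3333, -1.0000)

At (-2, -1): F = (10.0000, 5.0000).
Jacobian J = [[-2·x·y - 2, -x^2 - 2], [-y^2 - 2, -2·x·y - 4·y]].
At the point, J = [[-6.0000, -6.0000], [-3.0000, 0.0000]] (det J = -18.0000).
Solving J·Δ = −F gives Δ = (1.6667, 0.0000).
Then the next iterate is (x, y)₁ = (-0.3333, -1.0000).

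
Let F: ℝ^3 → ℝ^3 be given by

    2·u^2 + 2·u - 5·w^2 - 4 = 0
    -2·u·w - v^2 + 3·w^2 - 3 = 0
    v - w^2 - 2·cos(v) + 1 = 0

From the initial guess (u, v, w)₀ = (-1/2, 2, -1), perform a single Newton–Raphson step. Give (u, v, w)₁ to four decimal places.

At (-1/2, 2, -1): F = (-9.5000, -5.0000, 2.832294).
Jacobian J = [[4·u + 2, 0, -10·w], [-2·w, -2·v, -2·u + 6·w], [0, 2·sin(v) + 1, -2·w]].
At the point, J = [[0.0000, 0.0000, 10.0000], [2.0000, -4.0000, -5.0000], [0.0000, 2.818595, 2.0000]] (det J = 56.371897).
Solving J·Δ = −F gives Δ = (1.5171, -1.6790, 0.9500).
Then the next iterate is (u, v, w)₁ = (1.0171, 0.3210, -0.0500).

(1.0171, 0.3210, -0.0500)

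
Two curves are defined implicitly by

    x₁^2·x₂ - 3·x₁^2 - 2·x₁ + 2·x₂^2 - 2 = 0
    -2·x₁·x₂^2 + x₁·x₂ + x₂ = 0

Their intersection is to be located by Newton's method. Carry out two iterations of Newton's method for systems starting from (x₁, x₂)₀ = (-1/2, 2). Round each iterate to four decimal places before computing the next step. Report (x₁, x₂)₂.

(0.6096, 1.1303)

At (-1/2, 2): F = (6.7500, 5.0000).
Jacobian J = [[2·x₁·x₂ - 6·x₁ - 2, x₁^2 + 4·x₂], [-2·x₂^2 + x₂, -4·x₁·x₂ + x₁ + 1]].
At the point, J = [[-1.0000, 8.2500], [-6.0000, 4.5000]] (det J = 45.0000).
Solving J·Δ = −F gives Δ = (0.2417, -0.7889).
Then the next iterate is (x₁, x₂)₁ = (-0.2583, 1.2111).
Round to (-0.2583, 1.2111) and repeat: F = (1.330773, 1.656003), J = [[-1.075854, 4.911119], [-1.722426, 1.993009]].
Δ = (0.8679, -0.0808), so (x₁, x₂)₂ = (0.6096, 1.1303).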